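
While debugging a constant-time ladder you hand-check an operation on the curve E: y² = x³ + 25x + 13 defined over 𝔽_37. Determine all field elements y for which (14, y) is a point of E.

x³ + 25x + 13 = 3107 ≡ 36 (mod 37).
Square roots of 36 mod 37: 6 and 31 (since 6² = 36 ≡ 36).

6, 31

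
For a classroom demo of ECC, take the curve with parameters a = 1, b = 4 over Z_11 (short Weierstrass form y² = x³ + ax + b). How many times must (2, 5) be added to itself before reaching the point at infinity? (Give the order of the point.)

9

2P: tangent at (2, 5): λ = (3·2² + 1)/(2·5) ≡ 2/10. 10⁻¹ ≡ 10 (mod 11), so λ ≡ 2·10 ≡ 9.
  x = λ² - 2 - 2 = 81 - 4 ≡ 0; y = λ·(2 - 0) - 5 ≡ 2. → (0, 2)
3P: (0, 2) + (2, 5). λ = (5 - 2)/(2 - 0) ≡ 3/2 mod 11. 2⁻¹ ≡ 6 (mod 11) since 2·6 = 12 ≡ 1, so λ ≡ 7.
  x = λ² - 0 - 2 = 49 - 2 ≡ 3; y = λ·(0 - 3) - 2 ≡ 10. → (3, 10)
4P: (3, 10) + (2, 5). λ = (5 - 10)/(2 - 3) ≡ 6/10 mod 11. 10⁻¹ ≡ 10 (mod 11), so λ ≡ 5.
  x = λ² - 3 - 2 = 25 - 5 ≡ 9; y = λ·(3 - 9) - 10 ≡ 4. → (9, 4)
5P: (9, 4) + (2, 5). λ = (5 - 4)/(2 - 9) ≡ 1/4 mod 11. 4⁻¹ ≡ 3 (mod 11), so λ ≡ 3.
  x = λ² - 9 - 2 = 9 - 11 ≡ 9; y = λ·(9 - 9) - 4 ≡ 7. → (9, 7)
6P: (9, 7) + (2, 5). λ = (5 - 7)/(2 - 9) ≡ 9/4 mod 11. 4⁻¹ ≡ 3 (mod 11), so λ ≡ 5.
  x = λ² - 9 - 2 = 25 - 11 ≡ 3; y = λ·(9 - 3) - 7 ≡ 1. → (3, 1)
7P: (3, 1) + (2, 5). λ = (5 - 1)/(2 - 3) ≡ 4/10 mod 11. 10⁻¹ ≡ 10 (mod 11) since 10·10 = 100 ≡ 1, so λ ≡ 7.
  x = λ² - 3 - 2 = 49 - 5 ≡ 0; y = λ·(3 - 0) - 1 ≡ 9. → (0, 9)
8P: (0, 9) + (2, 5). λ = (5 - 9)/(2 - 0) ≡ 7/2 mod 11. 2⁻¹ ≡ 6 (mod 11), so λ ≡ 9.
  x = λ² - 0 - 2 = 81 - 2 ≡ 2; y = λ·(0 - 2) - 9 ≡ 6. → (2, 6)
9P: (2, 6) + (2, 5): same x and y₁ ≡ -y₂, so the sum is the point at infinity.
9P = the point at infinity, so the order is 9.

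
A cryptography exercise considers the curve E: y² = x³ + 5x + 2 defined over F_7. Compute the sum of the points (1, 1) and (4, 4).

(1, 1) + (4, 4). λ = (4 - 1)/(4 - 1) ≡ 3/3 mod 7. 3⁻¹ ≡ 5 (mod 7), so λ ≡ 1.
  x = λ² - 1 - 4 = 1 - 5 ≡ 3; y = λ·(1 - 3) - 1 ≡ 4. → (3, 4)

(3, 4)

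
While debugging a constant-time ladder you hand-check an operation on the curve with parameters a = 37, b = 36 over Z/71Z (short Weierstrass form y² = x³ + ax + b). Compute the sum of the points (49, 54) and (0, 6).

(25, 55)

(49, 54) + (0, 6). λ = (6 - 54)/(0 - 49) ≡ 23/22 mod 71. 22⁻¹ ≡ 42 (mod 71), so λ ≡ 43.
  x = λ² - 49 - 0 = 1849 - 49 ≡ 25; y = λ·(49 - 25) - 54 ≡ 55. → (25, 55)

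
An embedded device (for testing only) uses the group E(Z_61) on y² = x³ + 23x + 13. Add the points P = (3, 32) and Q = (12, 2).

(30, 58)

(3, 32) + (12, 2). λ = (2 - 32)/(12 - 3) ≡ 31/9 mod 61. 9⁻¹ ≡ 34 (mod 61) since 9·34 = 306 ≡ 1, so λ ≡ 17.
  x = λ² - 3 - 12 = 289 - 15 ≡ 30; y = λ·(3 - 30) - 32 ≡ 58. → (30, 58)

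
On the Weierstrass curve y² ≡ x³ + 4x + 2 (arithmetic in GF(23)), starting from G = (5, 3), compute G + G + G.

(4, 6)

Repeated addition: build up to 3G.
2G: tangent at (5, 3): λ = (3·5² + 4)/(2·3) ≡ 10/6. 6⁻¹ ≡ 4 (mod 23) since 6·4 = 24 ≡ 1, so λ ≡ 10·4 ≡ 17.
  x = λ² - 5 - 5 = 289 - 10 ≡ 3; y = λ·(5 - 3) - 3 ≡ 8. → (3, 8)
3G: (3, 8) + (5, 3). λ = (3 - 8)/(5 - 3) ≡ 18/2 mod 23. 2⁻¹ ≡ 12 (mod 23) since 2·12 = 24 ≡ 1, so λ ≡ 9.
  x = λ² - 3 - 5 = 81 - 8 ≡ 4; y = λ·(3 - 4) - 8 ≡ 6. → (4, 6)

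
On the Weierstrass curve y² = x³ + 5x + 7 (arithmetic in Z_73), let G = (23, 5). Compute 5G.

(49, 15)

Repeated addition: build up to 5G.
2G: tangent at (23, 5): λ = (3·23² + 5)/(2·5) ≡ 59/10. 10⁻¹ ≡ 22 (mod 73), so λ ≡ 59·22 ≡ 57.
  x = λ² - 23 - 23 = 3249 - 46 ≡ 64; y = λ·(23 - 64) - 5 ≡ 67. → (64, 67)
3G: (64, 67) + (23, 5). λ = (5 - 67)/(23 - 64) ≡ 11/32 mod 73. 32⁻¹ ≡ 16 (mod 73), so λ ≡ 30.
  x = λ² - 64 - 23 = 900 - 87 ≡ 10; y = λ·(64 - 10) - 67 ≡ 20. → (10, 20)
4G: (10, 20) + (23, 5). λ = (5 - 20)/(23 - 10) ≡ 58/13 mod 73. 13⁻¹ ≡ 45 (mod 73), so λ ≡ 55.
  x = λ² - 10 - 23 = 3025 - 33 ≡ 72; y = λ·(10 - 72) - 20 ≡ 1. → (72, 1)
5G: (72, 1) + (23, 5). λ = (5 - 1)/(23 - 72) ≡ 4/24 mod 73. 24⁻¹ ≡ 70 (mod 73), so λ ≡ 61.
  x = λ² - 72 - 23 = 3721 - 95 ≡ 49; y = λ·(72 - 49) - 1 ≡ 15. → (49, 15)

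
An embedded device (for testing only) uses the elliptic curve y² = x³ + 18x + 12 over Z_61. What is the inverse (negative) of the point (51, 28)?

-(51, 28) = (51, -28 mod 61) = (51, 33).

(51, 33)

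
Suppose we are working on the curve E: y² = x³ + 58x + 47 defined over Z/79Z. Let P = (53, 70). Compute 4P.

Double-and-add on 4 = (100)₂. Start with P = (53, 70) for the leading 1-bit.
double: tangent at (53, 70): λ = (3·53² + 58)/(2·70) ≡ 32/61. 61⁻¹ ≡ 57 (mod 79), so λ ≡ 32·57 ≡ 7.
  x = λ² - 53 - 53 = 49 - 106 ≡ 22; y = λ·(53 - 22) - 70 ≡ 68. → (22, 68)
double: tangent at (22, 68): λ = (3·22² + 58)/(2·68) ≡ 9/57. 57⁻¹ ≡ 61 (mod 79), so λ ≡ 9·61 ≡ 75.
  x = λ² - 22 - 22 = 5625 - 44 ≡ 51; y = λ·(22 - 51) - 68 ≡ 48. → (51, 48)

(51, 48)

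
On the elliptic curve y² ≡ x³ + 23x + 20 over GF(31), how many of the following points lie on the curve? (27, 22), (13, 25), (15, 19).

3

(27, 22): 22² ≡ 19, rhs ≡ 19 → on.
(13, 25): 25² ≡ 5, rhs ≡ 5 → on.
(15, 19): 19² ≡ 20, rhs ≡ 20 → on.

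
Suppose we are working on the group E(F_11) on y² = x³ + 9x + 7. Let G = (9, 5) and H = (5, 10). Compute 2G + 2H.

O

First 2G:
Repeated addition: build up to 2G.
2G: tangent at (9, 5): λ = (3·9² + 9)/(2·5) ≡ 10/10. 10⁻¹ ≡ 10 (mod 11), so λ ≡ 10·10 ≡ 1.
  x = λ² - 9 - 9 = 1 - 18 ≡ 5; y = λ·(9 - 5) - 5 ≡ 10. → (5, 10)
2G = (5, 10).
Next 2H:
Repeated addition: build up to 2H.
2H: tangent at (5, 10): λ = (3·5² + 9)/(2·10) ≡ 7/9. 9⁻¹ ≡ 5 (mod 11), so λ ≡ 7·5 ≡ 2.
  x = λ² - 5 - 5 = 4 - 10 ≡ 5; y = λ·(5 - 5) - 10 ≡ 1. → (5, 1)
2H = (5, 1).
Finally 2G + 2H:
(5, 10) + (5, 1): same x and y₁ ≡ -y₂, so the sum is ∞.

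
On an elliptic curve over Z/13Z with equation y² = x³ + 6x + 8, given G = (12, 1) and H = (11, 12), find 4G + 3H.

First 4G:
Repeated addition: build up to 4G.
2G: tangent at (12, 1): λ = (3·12² + 6)/(2·1) ≡ 9/2. 2⁻¹ ≡ 7 (mod 13) since 2·7 = 14 ≡ 1, so λ ≡ 9·7 ≡ 11.
  x = λ² - 12 - 12 = 121 - 24 ≡ 6; y = λ·(12 - 6) - 1 ≡ 0. → (6, 0)
3G: (6, 0) + (12, 1). λ = (1 - 0)/(12 - 6) ≡ 1/6 mod 13. 6⁻¹ ≡ 11 (mod 13), so λ ≡ 11.
  x = λ² - 6 - 12 = 121 - 18 ≡ 12; y = λ·(6 - 12) - 0 ≡ 12. → (12, 12)
4G: (12, 12) + (12, 1): same x and y₁ ≡ -y₂, so the sum is O.
4G = O.
Next 3H:
Repeated addition: build up to 3H.
2H: tangent at (11, 12): λ = (3·11² + 6)/(2·12) ≡ 5/11. 11⁻¹ ≡ 6 (mod 13) since 11·6 = 66 ≡ 1, so λ ≡ 5·6 ≡ 4.
  x = λ² - 11 - 11 = 16 - 22 ≡ 7; y = λ·(11 - 7) - 12 ≡ 4. → (7, 4)
3H: (7, 4) + (11, 12). λ = (12 - 4)/(11 - 7) ≡ 8/4 mod 13. 4⁻¹ ≡ 10 (mod 13), so λ ≡ 2.
  x = λ² - 7 - 11 = 4 - 18 ≡ 12; y = λ·(7 - 12) - 4 ≡ 12. → (12, 12)
3H = (12, 12).
Finally 4G + 3H:
O + (12, 12) = (12, 12) (identity).

(12, 12)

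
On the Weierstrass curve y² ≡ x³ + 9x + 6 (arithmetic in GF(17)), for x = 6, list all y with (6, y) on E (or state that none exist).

2, 15

x³ + 9x + 6 = 276 ≡ 4 (mod 17).
Square roots of 4 mod 17: 2 and 15 (since 2² = 4 ≡ 4).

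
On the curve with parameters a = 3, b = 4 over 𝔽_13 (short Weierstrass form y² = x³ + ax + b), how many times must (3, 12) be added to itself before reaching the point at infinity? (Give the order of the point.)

7

2P: tangent at (3, 12): λ = (3·3² + 3)/(2·12) ≡ 4/11. 11⁻¹ ≡ 6 (mod 13), so λ ≡ 4·6 ≡ 11.
  x = λ² - 3 - 3 = 121 - 6 ≡ 11; y = λ·(3 - 11) - 12 ≡ 4. → (11, 4)
3P: (11, 4) + (3, 12). λ = (12 - 4)/(3 - 11) ≡ 8/5 mod 13. 5⁻¹ ≡ 8 (mod 13), so λ ≡ 12.
  x = λ² - 11 - 3 = 144 - 14 ≡ 0; y = λ·(11 - 0) - 4 ≡ 11. → (0, 11)
4P: (0, 11) + (3, 12). λ = (12 - 11)/(3 - 0) ≡ 1/3 mod 13. 3⁻¹ ≡ 9 (mod 13) since 3·9 = 27 ≡ 1, so λ ≡ 9.
  x = λ² - 0 - 3 = 81 - 3 ≡ 0; y = λ·(0 - 0) - 11 ≡ 2. → (0, 2)
5P: (0, 2) + (3, 12). λ = (12 - 2)/(3 - 0) ≡ 10/3 mod 13. 3⁻¹ ≡ 9 (mod 13), so λ ≡ 12.
  x = λ² - 0 - 3 = 144 - 3 ≡ 11; y = λ·(0 - 11) - 2 ≡ 9. → (11, 9)
6P: (11, 9) + (3, 12). λ = (12 - 9)/(3 - 11) ≡ 3/5 mod 13. 5⁻¹ ≡ 8 (mod 13), so λ ≡ 11.
  x = λ² - 11 - 3 = 121 - 14 ≡ 3; y = λ·(11 - 3) - 9 ≡ 1. → (3, 1)
7P: (3, 1) + (3, 12): same x and y₁ ≡ -y₂, so the sum is the point at infinity.
7P = the point at infinity, so the order is 7.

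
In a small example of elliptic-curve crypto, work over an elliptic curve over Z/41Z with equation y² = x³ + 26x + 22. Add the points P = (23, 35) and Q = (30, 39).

(23, 35) + (30, 39). λ = (39 - 35)/(30 - 23) ≡ 4/7 mod 41. 7⁻¹ ≡ 6 (mod 41), so λ ≡ 24.
  x = λ² - 23 - 30 = 576 - 53 ≡ 31; y = λ·(23 - 31) - 35 ≡ 19. → (31, 19)

(31, 19)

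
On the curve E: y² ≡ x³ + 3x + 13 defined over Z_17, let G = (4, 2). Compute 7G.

(6, 14)

Double-and-add on 7 = (111)₂. Start with G = (4, 2) for the leading 1-bit.
double: tangent at (4, 2): λ = (3·4² + 3)/(2·2) ≡ 0/4. 4⁻¹ ≡ 13 (mod 17) since 4·13 = 52 ≡ 1, so λ ≡ 0·13 ≡ 0.
  x = λ² - 4 - 4 = 0 - 8 ≡ 9; y = λ·(4 - 9) - 2 ≡ 15. → (9, 15)
add G: (9, 15) + (4, 2). λ = (2 - 15)/(4 - 9) ≡ 4/12 mod 17. 12⁻¹ ≡ 10 (mod 17), so λ ≡ 6.
  x = λ² - 9 - 4 = 36 - 13 ≡ 6; y = λ·(9 - 6) - 15 ≡ 3. → (6, 3)
double: tangent at (6, 3): λ = (3·6² + 3)/(2·3) ≡ 9/6. 6⁻¹ ≡ 3 (mod 17), so λ ≡ 9·3 ≡ 10.
  x = λ² - 6 - 6 = 100 - 12 ≡ 3; y = λ·(6 - 3) - 3 ≡ 10. → (3, 10)
add G: (3, 10) + (4, 2). λ = (2 - 10)/(4 - 3) ≡ 9/1 mod 17. 1⁻¹ ≡ 1 (mod 17) since 1·1 = 1 ≡ 1, so λ ≡ 9.
  x = λ² - 3 - 4 = 81 - 7 ≡ 6; y = λ·(3 - 6) - 10 ≡ 14. → (6, 14)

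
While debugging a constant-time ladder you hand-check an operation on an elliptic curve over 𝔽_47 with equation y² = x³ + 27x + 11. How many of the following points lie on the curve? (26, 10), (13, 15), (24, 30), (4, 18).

(26, 10): 10² ≡ 6, rhs ≡ 6 → on.
(13, 15): 15² ≡ 37, rhs ≡ 21 → off.
(24, 30): 30² ≡ 7, rhs ≡ 7 → on.
(4, 18): 18² ≡ 42, rhs ≡ 42 → on.

3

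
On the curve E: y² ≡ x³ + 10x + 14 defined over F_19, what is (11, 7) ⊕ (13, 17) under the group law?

(11, 7) + (13, 17). λ = (17 - 7)/(13 - 11) ≡ 10/2 mod 19. 2⁻¹ ≡ 10 (mod 19), so λ ≡ 5.
  x = λ² - 11 - 13 = 25 - 24 ≡ 1; y = λ·(11 - 1) - 7 ≡ 5. → (1, 5)

(1, 5)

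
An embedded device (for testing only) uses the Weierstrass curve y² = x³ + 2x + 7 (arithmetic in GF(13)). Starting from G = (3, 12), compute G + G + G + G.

Double-and-add on 4 = (100)₂. Start with G = (3, 12) for the leading 1-bit.
double: tangent at (3, 12): λ = (3·3² + 2)/(2·12) ≡ 3/11. 11⁻¹ ≡ 6 (mod 13), so λ ≡ 3·6 ≡ 5.
  x = λ² - 3 - 3 = 25 - 6 ≡ 6; y = λ·(3 - 6) - 12 ≡ 12. → (6, 12)
double: tangent at (6, 12): λ = (3·6² + 2)/(2·12) ≡ 6/11. 11⁻¹ ≡ 6 (mod 13), so λ ≡ 6·6 ≡ 10.
  x = λ² - 6 - 6 = 100 - 12 ≡ 10; y = λ·(6 - 10) - 12 ≡ 0. → (10, 0)

(10, 0)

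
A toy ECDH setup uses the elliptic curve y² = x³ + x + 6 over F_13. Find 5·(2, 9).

Write Q = (2, 9).
Repeated addition: build up to 5Q.
2Q: tangent at (2, 9): λ = (3·2² + 1)/(2·9) ≡ 0/5. 5⁻¹ ≡ 8 (mod 13) since 5·8 = 40 ≡ 1, so λ ≡ 0·8 ≡ 0.
  x = λ² - 2 - 2 = 0 - 4 ≡ 9; y = λ·(2 - 9) - 9 ≡ 4. → (9, 4)
3Q: (9, 4) + (2, 9). λ = (9 - 4)/(2 - 9) ≡ 5/6 mod 13. 6⁻¹ ≡ 11 (mod 13), so λ ≡ 3.
  x = λ² - 9 - 2 = 9 - 11 ≡ 11; y = λ·(9 - 11) - 4 ≡ 3. → (11, 3)
4Q: (11, 3) + (2, 9). λ = (9 - 3)/(2 - 11) ≡ 6/4 mod 13. 4⁻¹ ≡ 10 (mod 13), so λ ≡ 8.
  x = λ² - 11 - 2 = 64 - 13 ≡ 12; y = λ·(11 - 12) - 3 ≡ 2. → (12, 2)
5Q: (12, 2) + (2, 9). λ = (9 - 2)/(2 - 12) ≡ 7/3 mod 13. 3⁻¹ ≡ 9 (mod 13), so λ ≡ 11.
  x = λ² - 12 - 2 = 121 - 14 ≡ 3; y = λ·(12 - 3) - 2 ≡ 6. → (3, 6)

(3, 6)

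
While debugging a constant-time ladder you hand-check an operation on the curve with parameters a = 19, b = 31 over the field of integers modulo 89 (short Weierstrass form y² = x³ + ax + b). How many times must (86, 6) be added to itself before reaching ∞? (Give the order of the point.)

2P: tangent at (86, 6): λ = (3·86² + 19)/(2·6) ≡ 46/12. 12⁻¹ ≡ 52 (mod 89) since 12·52 = 624 ≡ 1, so λ ≡ 46·52 ≡ 78.
  x = λ² - 86 - 86 = 6084 - 172 ≡ 38; y = λ·(86 - 38) - 6 ≡ 0. → (38, 0)
3P: (38, 0) + (86, 6). λ = (6 - 0)/(86 - 38) ≡ 6/48 mod 89. 48⁻¹ ≡ 13 (mod 89), so λ ≡ 78.
  x = λ² - 38 - 86 = 6084 - 124 ≡ 86; y = λ·(38 - 86) - 0 ≡ 83. → (86, 83)
4P: (86, 83) + (86, 6): same x and y₁ ≡ -y₂, so the sum is ∞.
4P = ∞, so the order is 4.

4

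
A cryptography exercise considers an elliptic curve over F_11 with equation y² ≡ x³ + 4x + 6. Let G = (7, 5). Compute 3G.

(3, 1)

Repeated addition: build up to 3G.
2G: tangent at (7, 5): λ = (3·7² + 4)/(2·5) ≡ 8/10. 10⁻¹ ≡ 10 (mod 11), so λ ≡ 8·10 ≡ 3.
  x = λ² - 7 - 7 = 9 - 14 ≡ 6; y = λ·(7 - 6) - 5 ≡ 9. → (6, 9)
3G: (6, 9) + (7, 5). λ = (5 - 9)/(7 - 6) ≡ 7/1 mod 11. 1⁻¹ ≡ 1 (mod 11), so λ ≡ 7.
  x = λ² - 6 - 7 = 49 - 13 ≡ 3; y = λ·(6 - 3) - 9 ≡ 1. → (3, 1)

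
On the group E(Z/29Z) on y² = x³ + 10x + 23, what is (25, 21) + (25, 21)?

tangent at (25, 21): λ = (3·25² + 10)/(2·21) ≡ 0/13. 13⁻¹ ≡ 9 (mod 29), so λ ≡ 0·9 ≡ 0.
  x = λ² - 25 - 25 = 0 - 50 ≡ 8; y = λ·(25 - 8) - 21 ≡ 8. → (8, 8)

(8, 8)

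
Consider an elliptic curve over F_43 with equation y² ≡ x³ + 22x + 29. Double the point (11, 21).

(25, 37)

tangent at (11, 21): λ = (3·11² + 22)/(2·21) ≡ 41/42. 42⁻¹ ≡ 42 (mod 43), so λ ≡ 41·42 ≡ 2.
  x = λ² - 11 - 11 = 4 - 22 ≡ 25; y = λ·(11 - 25) - 21 ≡ 37. → (25, 37)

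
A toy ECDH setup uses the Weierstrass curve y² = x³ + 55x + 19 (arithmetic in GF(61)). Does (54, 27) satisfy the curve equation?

y² = 27² ≡ 58; x³ + 55x + 19 = 160453 ≡ 23 (mod 61). 58 ≠ 23.

no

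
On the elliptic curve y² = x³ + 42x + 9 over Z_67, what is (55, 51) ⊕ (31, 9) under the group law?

(55, 51) + (31, 9). λ = (9 - 51)/(31 - 55) ≡ 25/43 mod 67. 43⁻¹ ≡ 53 (mod 67) since 43·53 = 2279 ≡ 1, so λ ≡ 52.
  x = λ² - 55 - 31 = 2704 - 86 ≡ 5; y = λ·(55 - 5) - 51 ≡ 3. → (5, 3)

(5, 3)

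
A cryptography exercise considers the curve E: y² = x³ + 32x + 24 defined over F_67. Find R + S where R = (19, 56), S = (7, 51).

(10, 65)

(19, 56) + (7, 51). λ = (51 - 56)/(7 - 19) ≡ 62/55 mod 67. 55⁻¹ ≡ 39 (mod 67) since 55·39 = 2145 ≡ 1, so λ ≡ 6.
  x = λ² - 19 - 7 = 36 - 26 ≡ 10; y = λ·(19 - 10) - 56 ≡ 65. → (10, 65)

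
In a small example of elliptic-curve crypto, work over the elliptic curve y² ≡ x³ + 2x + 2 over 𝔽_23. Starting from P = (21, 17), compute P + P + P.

(21, 6)

Repeated addition: build up to 3P.
2P: tangent at (21, 17): λ = (3·21² + 2)/(2·17) ≡ 14/11. 11⁻¹ ≡ 21 (mod 23) since 11·21 = 231 ≡ 1, so λ ≡ 14·21 ≡ 18.
  x = λ² - 21 - 21 = 324 - 42 ≡ 6; y = λ·(21 - 6) - 17 ≡ 0. → (6, 0)
3P: (6, 0) + (21, 17). λ = (17 - 0)/(21 - 6) ≡ 17/15 mod 23. 15⁻¹ ≡ 20 (mod 23), so λ ≡ 18.
  x = λ² - 6 - 21 = 324 - 27 ≡ 21; y = λ·(6 - 21) - 0 ≡ 6. → (21, 6)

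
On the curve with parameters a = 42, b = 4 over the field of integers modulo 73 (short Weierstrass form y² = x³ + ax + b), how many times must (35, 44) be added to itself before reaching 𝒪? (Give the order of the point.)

6

2P: tangent at (35, 44): λ = (3·35² + 42)/(2·44) ≡ 67/15. 15⁻¹ ≡ 39 (mod 73), so λ ≡ 67·39 ≡ 58.
  x = λ² - 35 - 35 = 3364 - 70 ≡ 9; y = λ·(35 - 9) - 44 ≡ 4. → (9, 4)
3P: (9, 4) + (35, 44). λ = (44 - 4)/(35 - 9) ≡ 40/26 mod 73. 26⁻¹ ≡ 59 (mod 73), so λ ≡ 24.
  x = λ² - 9 - 35 = 576 - 44 ≡ 21; y = λ·(9 - 21) - 4 ≡ 0. → (21, 0)
4P: (21, 0) + (35, 44). λ = (44 - 0)/(35 - 21) ≡ 44/14 mod 73. 14⁻¹ ≡ 47 (mod 73) since 14·47 = 658 ≡ 1, so λ ≡ 24.
  x = λ² - 21 - 35 = 576 - 56 ≡ 9; y = λ·(21 - 9) - 0 ≡ 69. → (9, 69)
5P: (9, 69) + (35, 44). λ = (44 - 69)/(35 - 9) ≡ 48/26 mod 73. 26⁻¹ ≡ 59 (mod 73), so λ ≡ 58.
  x = λ² - 9 - 35 = 3364 - 44 ≡ 35; y = λ·(9 - 35) - 69 ≡ 29. → (35, 29)
6P: (35, 29) + (35, 44): same x and y₁ ≡ -y₂, so the sum is 𝒪.
6P = 𝒪, so the order is 6.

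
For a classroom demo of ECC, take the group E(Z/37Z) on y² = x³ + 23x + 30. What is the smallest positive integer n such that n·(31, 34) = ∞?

4

2P: tangent at (31, 34): λ = (3·31² + 23)/(2·34) ≡ 20/31. 31⁻¹ ≡ 6 (mod 37) since 31·6 = 186 ≡ 1, so λ ≡ 20·6 ≡ 9.
  x = λ² - 31 - 31 = 81 - 62 ≡ 19; y = λ·(31 - 19) - 34 ≡ 0. → (19, 0)
3P: (19, 0) + (31, 34). λ = (34 - 0)/(31 - 19) ≡ 34/12 mod 37. 12⁻¹ ≡ 34 (mod 37) since 12·34 = 408 ≡ 1, so λ ≡ 9.
  x = λ² - 19 - 31 = 81 - 50 ≡ 31; y = λ·(19 - 31) - 0 ≡ 3. → (31, 3)
4P: (31, 3) + (31, 34): same x and y₁ ≡ -y₂, so the sum is ∞.
4P = ∞, so the order is 4.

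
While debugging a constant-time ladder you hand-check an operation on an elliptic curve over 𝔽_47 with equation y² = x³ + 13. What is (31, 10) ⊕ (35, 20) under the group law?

(31, 10) + (35, 20). λ = (20 - 10)/(35 - 31) ≡ 10/4 mod 47. 4⁻¹ ≡ 12 (mod 47), so λ ≡ 26.
  x = λ² - 31 - 35 = 676 - 66 ≡ 46; y = λ·(31 - 46) - 10 ≡ 23. → (46, 23)

(46, 23)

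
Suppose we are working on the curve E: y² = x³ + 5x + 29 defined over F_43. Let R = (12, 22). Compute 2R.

tangent at (12, 22): λ = (3·12² + 5)/(2·22) ≡ 7/1. 1⁻¹ ≡ 1 (mod 43), so λ ≡ 7·1 ≡ 7.
  x = λ² - 12 - 12 = 49 - 24 ≡ 25; y = λ·(12 - 25) - 22 ≡ 16. → (25, 16)

(25, 16)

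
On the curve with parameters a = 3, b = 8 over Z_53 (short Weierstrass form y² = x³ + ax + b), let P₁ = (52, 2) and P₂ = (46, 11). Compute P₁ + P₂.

(52, 2) + (46, 11). λ = (11 - 2)/(46 - 52) ≡ 9/47 mod 53. 47⁻¹ ≡ 44 (mod 53), so λ ≡ 25.
  x = λ² - 52 - 46 = 625 - 98 ≡ 50; y = λ·(52 - 50) - 2 ≡ 48. → (50, 48)

(50, 48)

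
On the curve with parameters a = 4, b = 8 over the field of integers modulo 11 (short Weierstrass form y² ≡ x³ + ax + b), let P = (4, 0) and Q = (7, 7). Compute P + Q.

(3, 6)

(4, 0) + (7, 7). λ = (7 - 0)/(7 - 4) ≡ 7/3 mod 11. 3⁻¹ ≡ 4 (mod 11), so λ ≡ 6.
  x = λ² - 4 - 7 = 36 - 11 ≡ 3; y = λ·(4 - 3) - 0 ≡ 6. → (3, 6)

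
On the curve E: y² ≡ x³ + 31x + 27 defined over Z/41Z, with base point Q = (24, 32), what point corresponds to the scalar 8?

Double-and-add on 8 = (1000)₂. Start with Q = (24, 32) for the leading 1-bit.
double: tangent at (24, 32): λ = (3·24² + 31)/(2·32) ≡ 37/23. 23⁻¹ ≡ 25 (mod 41), so λ ≡ 37·25 ≡ 23.
  x = λ² - 24 - 24 = 529 - 48 ≡ 30; y = λ·(24 - 30) - 32 ≡ 35. → (30, 35)
double: tangent at (30, 35): λ = (3·30² + 31)/(2·35) ≡ 25/29. 29⁻¹ ≡ 17 (mod 41), so λ ≡ 25·17 ≡ 15.
  x = λ² - 30 - 30 = 225 - 60 ≡ 1; y = λ·(30 - 1) - 35 ≡ 31. → (1, 31)
double: tangent at (1, 31): λ = (3·1² + 31)/(2·31) ≡ 34/21. 21⁻¹ ≡ 2 (mod 41), so λ ≡ 34·2 ≡ 27.
  x = λ² - 1 - 1 = 729 - 2 ≡ 30; y = λ·(1 - 30) - 31 ≡ 6. → (30, 6)

(30, 6)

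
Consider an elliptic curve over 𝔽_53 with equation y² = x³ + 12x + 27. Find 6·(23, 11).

(34, 25)

Write G = (23, 11).
Double-and-add on 6 = (110)₂. Start with G = (23, 11) for the leading 1-bit.
double: tangent at (23, 11): λ = (3·23² + 12)/(2·11) ≡ 9/22. 22⁻¹ ≡ 41 (mod 53), so λ ≡ 9·41 ≡ 51.
  x = λ² - 23 - 23 = 2601 - 46 ≡ 11; y = λ·(23 - 11) - 11 ≡ 18. → (11, 18)
add G: (11, 18) + (23, 11). λ = (11 - 18)/(23 - 11) ≡ 46/12 mod 53. 12⁻¹ ≡ 31 (mod 53), so λ ≡ 48.
  x = λ² - 11 - 23 = 2304 - 34 ≡ 44; y = λ·(11 - 44) - 18 ≡ 41. → (44, 41)
double: tangent at (44, 41): λ = (3·44² + 12)/(2·41) ≡ 43/29. 29⁻¹ ≡ 11 (mod 53), so λ ≡ 43·11 ≡ 49.
  x = λ² - 44 - 44 = 2401 - 88 ≡ 34; y = λ·(44 - 34) - 41 ≡ 25. → (34, 25)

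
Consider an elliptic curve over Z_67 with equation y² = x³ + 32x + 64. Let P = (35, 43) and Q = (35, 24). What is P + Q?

O

The two points share x = 35 and their y-coordinates satisfy 43 + 24 ≡ 0 (mod 67), so they are inverses. Their sum is the point at infinity.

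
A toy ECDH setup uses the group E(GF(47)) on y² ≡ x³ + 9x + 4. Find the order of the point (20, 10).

2P: tangent at (20, 10): λ = (3·20² + 9)/(2·10) ≡ 34/20. 20⁻¹ ≡ 40 (mod 47) since 20·40 = 800 ≡ 1, so λ ≡ 34·40 ≡ 44.
  x = λ² - 20 - 20 = 1936 - 40 ≡ 16; y = λ·(20 - 16) - 10 ≡ 25. → (16, 25)
3P: (16, 25) + (20, 10). λ = (10 - 25)/(20 - 16) ≡ 32/4 mod 47. 4⁻¹ ≡ 12 (mod 47) since 4·12 = 48 ≡ 1, so λ ≡ 8.
  x = λ² - 16 - 20 = 64 - 36 ≡ 28; y = λ·(16 - 28) - 25 ≡ 20. → (28, 20)
4P: (28, 20) + (20, 10). λ = (10 - 20)/(20 - 28) ≡ 37/39 mod 47. 39⁻¹ ≡ 41 (mod 47) since 39·41 = 1599 ≡ 1, so λ ≡ 13.
  x = λ² - 28 - 20 = 169 - 48 ≡ 27; y = λ·(28 - 27) - 20 ≡ 40. → (27, 40)
5P: (27, 40) + (20, 10). λ = (10 - 40)/(20 - 27) ≡ 17/40 mod 47. 40⁻¹ ≡ 20 (mod 47) since 40·20 = 800 ≡ 1, so λ ≡ 11.
  x = λ² - 27 - 20 = 121 - 47 ≡ 27; y = λ·(27 - 27) - 40 ≡ 7. → (27, 7)
6P: (27, 7) + (20, 10). λ = (10 - 7)/(20 - 27) ≡ 3/40 mod 47. 40⁻¹ ≡ 20 (mod 47), so λ ≡ 13.
  x = λ² - 27 - 20 = 169 - 47 ≡ 28; y = λ·(27 - 28) - 7 ≡ 27. → (28, 27)
7P: (28, 27) + (20, 10). λ = (10 - 27)/(20 - 28) ≡ 30/39 mod 47. 39⁻¹ ≡ 41 (mod 47) since 39·41 = 1599 ≡ 1, so λ ≡ 8.
  x = λ² - 28 - 20 = 64 - 48 ≡ 16; y = λ·(28 - 16) - 27 ≡ 22. → (16, 22)
8P: (16, 22) + (20, 10). λ = (10 - 22)/(20 - 16) ≡ 35/4 mod 47. 4⁻¹ ≡ 12 (mod 47), so λ ≡ 44.
  x = λ² - 16 - 20 = 1936 - 36 ≡ 20; y = λ·(16 - 20) - 22 ≡ 37. → (20, 37)
9P: (20, 37) + (20, 10): same x and y₁ ≡ -y₂, so the sum is ∞.
9P = ∞, so the order is 9.

9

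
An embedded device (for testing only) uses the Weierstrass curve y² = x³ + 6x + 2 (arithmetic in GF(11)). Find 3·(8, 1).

(9, 9)

Write G = (8, 1).
Repeated addition: build up to 3G.
2G: tangent at (8, 1): λ = (3·8² + 6)/(2·1) ≡ 0/2. 2⁻¹ ≡ 6 (mod 11), so λ ≡ 0·6 ≡ 0.
  x = λ² - 8 - 8 = 0 - 16 ≡ 6; y = λ·(8 - 6) - 1 ≡ 10. → (6, 10)
3G: (6, 10) + (8, 1). λ = (1 - 10)/(8 - 6) ≡ 2/2 mod 11. 2⁻¹ ≡ 6 (mod 11), so λ ≡ 1.
  x = λ² - 6 - 8 = 1 - 14 ≡ 9; y = λ·(6 - 9) - 10 ≡ 9. → (9, 9)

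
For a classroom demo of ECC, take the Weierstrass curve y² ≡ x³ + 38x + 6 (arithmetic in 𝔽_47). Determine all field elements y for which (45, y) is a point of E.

4, 43

x³ + 38x + 6 = 92841 ≡ 16 (mod 47).
Square roots of 16 mod 47: 4 and 43 (since 4² = 16 ≡ 16).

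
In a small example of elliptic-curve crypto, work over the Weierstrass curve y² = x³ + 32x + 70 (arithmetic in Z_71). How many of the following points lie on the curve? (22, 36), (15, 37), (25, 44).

(22, 36): 36² ≡ 18, rhs ≡ 62 → off.
(15, 37): 37² ≡ 20, rhs ≡ 20 → on.
(25, 44): 44² ≡ 19, rhs ≡ 23 → off.

1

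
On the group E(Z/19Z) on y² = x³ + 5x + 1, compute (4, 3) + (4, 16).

The two points share x = 4 and their y-coordinates satisfy 3 + 16 ≡ 0 (mod 19), so they are inverses. Their sum is O.

O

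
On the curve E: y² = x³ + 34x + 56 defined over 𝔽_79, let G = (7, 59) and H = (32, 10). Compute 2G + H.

(78, 69)

First 2G:
Repeated addition: build up to 2G.
2G: tangent at (7, 59): λ = (3·7² + 34)/(2·59) ≡ 23/39. 39⁻¹ ≡ 77 (mod 79), so λ ≡ 23·77 ≡ 33.
  x = λ² - 7 - 7 = 1089 - 14 ≡ 48; y = λ·(7 - 48) - 59 ≡ 10. → (48, 10)
2G = (48, 10).
Finally 2G + H:
(48, 10) + (32, 10). λ = (10 - 10)/(32 - 48) ≡ 0/63 mod 79. 63⁻¹ ≡ 74 (mod 79), so λ ≡ 0.
  x = λ² - 48 - 32 = 0 - 80 ≡ 78; y = λ·(48 - 78) - 10 ≡ 69. → (78, 69)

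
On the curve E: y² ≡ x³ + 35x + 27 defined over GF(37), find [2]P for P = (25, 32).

tangent at (25, 32): λ = (3·25² + 35)/(2·32) ≡ 23/27. 27⁻¹ ≡ 11 (mod 37), so λ ≡ 23·11 ≡ 31.
  x = λ² - 25 - 25 = 961 - 50 ≡ 23; y = λ·(25 - 23) - 32 ≡ 30. → (23, 30)

(23, 30)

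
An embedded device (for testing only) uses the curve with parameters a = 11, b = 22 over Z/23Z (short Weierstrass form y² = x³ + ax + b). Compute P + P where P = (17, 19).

tangent at (17, 19): λ = (3·17² + 11)/(2·19) ≡ 4/15. 15⁻¹ ≡ 20 (mod 23) since 15·20 = 300 ≡ 1, so λ ≡ 4·20 ≡ 11.
  x = λ² - 17 - 17 = 121 - 34 ≡ 18; y = λ·(17 - 18) - 19 ≡ 16. → (18, 16)

(18, 16)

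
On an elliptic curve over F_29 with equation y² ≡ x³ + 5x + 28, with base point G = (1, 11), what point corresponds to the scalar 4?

Double-and-add on 4 = (100)₂. Start with G = (1, 11) for the leading 1-bit.
double: tangent at (1, 11): λ = (3·1² + 5)/(2·11) ≡ 8/22. 22⁻¹ ≡ 4 (mod 29) since 22·4 = 88 ≡ 1, so λ ≡ 8·4 ≡ 3.
  x = λ² - 1 - 1 = 9 - 2 ≡ 7; y = λ·(1 - 7) - 11 ≡ 0. → (7, 0)
double: (7, 0) + (7, 0): same x and y₁ ≡ -y₂, so the sum is O.

O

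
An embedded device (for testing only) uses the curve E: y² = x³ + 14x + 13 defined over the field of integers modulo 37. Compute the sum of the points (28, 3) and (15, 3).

(31, 34)

(28, 3) + (15, 3). λ = (3 - 3)/(15 - 28) ≡ 0/24 mod 37. 24⁻¹ ≡ 17 (mod 37), so λ ≡ 0.
  x = λ² - 28 - 15 = 0 - 43 ≡ 31; y = λ·(28 - 31) - 3 ≡ 34. → (31, 34)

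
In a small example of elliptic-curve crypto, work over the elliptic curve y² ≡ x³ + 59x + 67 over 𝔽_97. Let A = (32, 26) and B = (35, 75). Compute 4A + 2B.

First 4A:
Double-and-add on 4 = (100)₂. Start with A = (32, 26) for the leading 1-bit.
double: tangent at (32, 26): λ = (3·32² + 59)/(2·26) ≡ 27/52. 52⁻¹ ≡ 28 (mod 97), so λ ≡ 27·28 ≡ 77.
  x = λ² - 32 - 32 = 5929 - 64 ≡ 45; y = λ·(32 - 45) - 26 ≡ 40. → (45, 40)
double: tangent at (45, 40): λ = (3·45² + 59)/(2·40) ≡ 23/80. 80⁻¹ ≡ 57 (mod 97), so λ ≡ 23·57 ≡ 50.
  x = λ² - 45 - 45 = 2500 - 90 ≡ 82; y = λ·(45 - 82) - 40 ≡ 50. → (82, 50)
4A = (82, 50).
Next 2B:
Repeated addition: build up to 2B.
2B: tangent at (35, 75): λ = (3·35² + 59)/(2·75) ≡ 48/53. 53⁻¹ ≡ 11 (mod 97), so λ ≡ 48·11 ≡ 43.
  x = λ² - 35 - 35 = 1849 - 70 ≡ 33; y = λ·(35 - 33) - 75 ≡ 11. → (33, 11)
2B = (33, 11).
Finally 4A + 2B:
(82, 50) + (33, 11). λ = (11 - 50)/(33 - 82) ≡ 58/48 mod 97. 48⁻¹ ≡ 95 (mod 97), so λ ≡ 78.
  x = λ² - 82 - 33 = 6084 - 115 ≡ 52; y = λ·(82 - 52) - 50 ≡ 59. → (52, 59)

(52, 59)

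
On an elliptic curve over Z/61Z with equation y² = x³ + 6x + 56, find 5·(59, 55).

Write G = (59, 55).
Repeated addition: build up to 5G.
2G: tangent at (59, 55): λ = (3·59² + 6)/(2·55) ≡ 18/49. 49⁻¹ ≡ 5 (mod 61), so λ ≡ 18·5 ≡ 29.
  x = λ² - 59 - 59 = 841 - 118 ≡ 52; y = λ·(59 - 52) - 55 ≡ 26. → (52, 26)
3G: (52, 26) + (59, 55). λ = (55 - 26)/(59 - 52) ≡ 29/7 mod 61. 7⁻¹ ≡ 35 (mod 61) since 7·35 = 245 ≡ 1, so λ ≡ 39.
  x = λ² - 52 - 59 = 1521 - 111 ≡ 7; y = λ·(52 - 7) - 26 ≡ 21. → (7, 21)
4G: (7, 21) + (59, 55). λ = (55 - 21)/(59 - 7) ≡ 34/52 mod 61. 52⁻¹ ≡ 27 (mod 61) since 52·27 = 1404 ≡ 1, so λ ≡ 3.
  x = λ² - 7 - 59 = 9 - 66 ≡ 4; y = λ·(7 - 4) - 21 ≡ 49. → (4, 49)
5G: (4, 49) + (59, 55). λ = (55 - 49)/(59 - 4) ≡ 6/55 mod 61. 55⁻¹ ≡ 10 (mod 61), so λ ≡ 60.
  x = λ² - 4 - 59 = 3600 - 63 ≡ 60; y = λ·(4 - 60) - 49 ≡ 7. → (60, 7)

(60, 7)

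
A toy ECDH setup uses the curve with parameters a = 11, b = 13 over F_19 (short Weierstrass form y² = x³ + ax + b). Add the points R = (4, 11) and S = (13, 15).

(9, 10)

(4, 11) + (13, 15). λ = (15 - 11)/(13 - 4) ≡ 4/9 mod 19. 9⁻¹ ≡ 17 (mod 19) since 9·17 = 153 ≡ 1, so λ ≡ 11.
  x = λ² - 4 - 13 = 121 - 17 ≡ 9; y = λ·(4 - 9) - 11 ≡ 10. → (9, 10)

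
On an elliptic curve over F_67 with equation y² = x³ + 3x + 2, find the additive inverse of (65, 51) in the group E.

-(65, 51) = (65, -51 mod 67) = (65, 16).

(65, 16)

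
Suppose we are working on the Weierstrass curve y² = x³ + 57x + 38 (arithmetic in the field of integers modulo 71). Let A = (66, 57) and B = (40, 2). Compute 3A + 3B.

(67, 32)

First 3A:
Repeated addition: build up to 3A.
2A: tangent at (66, 57): λ = (3·66² + 57)/(2·57) ≡ 61/43. 43⁻¹ ≡ 38 (mod 71), so λ ≡ 61·38 ≡ 46.
  x = λ² - 66 - 66 = 2116 - 132 ≡ 67; y = λ·(66 - 67) - 57 ≡ 39. → (67, 39)
3A: (67, 39) + (66, 57). λ = (57 - 39)/(66 - 67) ≡ 18/70 mod 71. 70⁻¹ ≡ 70 (mod 71) since 70·70 = 4900 ≡ 1, so λ ≡ 53.
  x = λ² - 67 - 66 = 2809 - 133 ≡ 49; y = λ·(67 - 49) - 39 ≡ 63. → (49, 63)
3A = (49, 63).
Next 3B:
Repeated addition: build up to 3B.
2B: tangent at (40, 2): λ = (3·40² + 57)/(2·2) ≡ 29/4. 4⁻¹ ≡ 18 (mod 71), so λ ≡ 29·18 ≡ 25.
  x = λ² - 40 - 40 = 625 - 80 ≡ 48; y = λ·(40 - 48) - 2 ≡ 11. → (48, 11)
3B: (48, 11) + (40, 2). λ = (2 - 11)/(40 - 48) ≡ 62/63 mod 71. 63⁻¹ ≡ 62 (mod 71), so λ ≡ 10.
  x = λ² - 48 - 40 = 100 - 88 ≡ 12; y = λ·(48 - 12) - 11 ≡ 65. → (12, 65)
3B = (12, 65).
Finally 3A + 3B:
(49, 63) + (12, 65). λ = (65 - 63)/(12 - 49) ≡ 2/34 mod 71. 34⁻¹ ≡ 23 (mod 71), so λ ≡ 46.
  x = λ² - 49 - 12 = 2116 - 61 ≡ 67; y = λ·(49 - 67) - 63 ≡ 32. → (67, 32)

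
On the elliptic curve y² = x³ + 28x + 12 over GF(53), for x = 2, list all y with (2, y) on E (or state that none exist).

x³ + 28x + 12 = 76 ≡ 23 (mod 53).
23 is a non-residue mod 53; no y exists.

none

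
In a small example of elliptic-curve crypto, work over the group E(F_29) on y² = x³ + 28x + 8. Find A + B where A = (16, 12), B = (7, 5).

(16, 12) + (7, 5). λ = (5 - 12)/(7 - 16) ≡ 22/20 mod 29. 20⁻¹ ≡ 16 (mod 29), so λ ≡ 4.
  x = λ² - 16 - 7 = 16 - 23 ≡ 22; y = λ·(16 - 22) - 12 ≡ 22. → (22, 22)

(22, 22)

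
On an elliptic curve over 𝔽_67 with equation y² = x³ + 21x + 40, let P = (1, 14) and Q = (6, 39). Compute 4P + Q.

(64, 34)

First 4P:
Double-and-add on 4 = (100)₂. Start with P = (1, 14) for the leading 1-bit.
double: tangent at (1, 14): λ = (3·1² + 21)/(2·14) ≡ 24/28. 28⁻¹ ≡ 12 (mod 67), so λ ≡ 24·12 ≡ 20.
  x = λ² - 1 - 1 = 400 - 2 ≡ 63; y = λ·(1 - 63) - 14 ≡ 19. → (63, 19)
double: tangent at (63, 19): λ = (3·63² + 21)/(2·19) ≡ 2/38. 38⁻¹ ≡ 30 (mod 67) since 38·30 = 1140 ≡ 1, so λ ≡ 2·30 ≡ 60.
  x = λ² - 63 - 63 = 3600 - 126 ≡ 57; y = λ·(63 - 57) - 19 ≡ 6. → (57, 6)
4P = (57, 6).
Finally 4P + Q:
(57, 6) + (6, 39). λ = (39 - 6)/(6 - 57) ≡ 33/16 mod 67. 16⁻¹ ≡ 21 (mod 67), so λ ≡ 23.
  x = λ² - 57 - 6 = 529 - 63 ≡ 64; y = λ·(57 - 64) - 6 ≡ 34. → (64, 34)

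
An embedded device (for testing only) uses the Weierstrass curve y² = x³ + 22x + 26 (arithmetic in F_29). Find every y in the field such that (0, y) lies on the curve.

x³ + 22x + 26 = 26 ≡ 26 (mod 29).
26 is a non-residue mod 29; no y exists.

none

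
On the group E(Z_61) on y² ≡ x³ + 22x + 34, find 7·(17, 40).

(39, 59)

Write P = (17, 40).
Double-and-add on 7 = (111)₂. Start with P = (17, 40) for the leading 1-bit.
double: tangent at (17, 40): λ = (3·17² + 22)/(2·40) ≡ 35/19. 19⁻¹ ≡ 45 (mod 61), so λ ≡ 35·45 ≡ 50.
  x = λ² - 17 - 17 = 2500 - 34 ≡ 26; y = λ·(17 - 26) - 40 ≡ 59. → (26, 59)
add P: (26, 59) + (17, 40). λ = (40 - 59)/(17 - 26) ≡ 42/52 mod 61. 52⁻¹ ≡ 27 (mod 61) since 52·27 = 1404 ≡ 1, so λ ≡ 36.
  x = λ² - 26 - 17 = 1296 - 43 ≡ 33; y = λ·(26 - 33) - 59 ≡ 55. → (33, 55)
double: tangent at (33, 55): λ = (3·33² + 22)/(2·55) ≡ 56/49. 49⁻¹ ≡ 5 (mod 61), so λ ≡ 56·5 ≡ 36.
  x = λ² - 33 - 33 = 1296 - 66 ≡ 10; y = λ·(33 - 10) - 55 ≡ 41. → (10, 41)
add P: (10, 41) + (17, 40). λ = (40 - 41)/(17 - 10) ≡ 60/7 mod 61. 7⁻¹ ≡ 35 (mod 61), so λ ≡ 26.
  x = λ² - 10 - 17 = 676 - 27 ≡ 39; y = λ·(10 - 39) - 41 ≡ 59. → (39, 59)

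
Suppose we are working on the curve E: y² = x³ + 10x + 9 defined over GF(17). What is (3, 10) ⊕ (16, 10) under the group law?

(3, 10) + (16, 10). λ = (10 - 10)/(16 - 3) ≡ 0/13 mod 17. 13⁻¹ ≡ 4 (mod 17) since 13·4 = 52 ≡ 1, so λ ≡ 0.
  x = λ² - 3 - 16 = 0 - 19 ≡ 15; y = λ·(3 - 15) - 10 ≡ 7. → (15, 7)

(15, 7)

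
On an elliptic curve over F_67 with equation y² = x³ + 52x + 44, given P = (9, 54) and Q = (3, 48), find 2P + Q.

First 2P:
Repeated addition: build up to 2P.
2P: tangent at (9, 54): λ = (3·9² + 52)/(2·54) ≡ 27/41. 41⁻¹ ≡ 18 (mod 67), so λ ≡ 27·18 ≡ 17.
  x = λ² - 9 - 9 = 289 - 18 ≡ 3; y = λ·(9 - 3) - 54 ≡ 48. → (3, 48)
2P = (3, 48).
Finally 2P + Q:
tangent at (3, 48): λ = (3·3² + 52)/(2·48) ≡ 12/29. 29⁻¹ ≡ 37 (mod 67) since 29·37 = 1073 ≡ 1, so λ ≡ 12·37 ≡ 42.
  x = λ² - 3 - 3 = 1764 - 6 ≡ 16; y = λ·(3 - 16) - 48 ≡ 9. → (16, 9)

(16, 9)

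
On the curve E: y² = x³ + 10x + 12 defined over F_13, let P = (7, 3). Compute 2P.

tangent at (7, 3): λ = (3·7² + 10)/(2·3) ≡ 1/6. 6⁻¹ ≡ 11 (mod 13) since 6·11 = 66 ≡ 1, so λ ≡ 1·11 ≡ 11.
  x = λ² - 7 - 7 = 121 - 14 ≡ 3; y = λ·(7 - 3) - 3 ≡ 2. → (3, 2)

(3, 2)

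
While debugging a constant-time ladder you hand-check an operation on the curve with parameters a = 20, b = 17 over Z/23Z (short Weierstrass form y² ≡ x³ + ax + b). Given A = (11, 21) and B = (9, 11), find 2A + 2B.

First 2A:
Repeated addition: build up to 2A.
2A: tangent at (11, 21): λ = (3·11² + 20)/(2·21) ≡ 15/19. 19⁻¹ ≡ 17 (mod 23) since 19·17 = 323 ≡ 1, so λ ≡ 15·17 ≡ 2.
  x = λ² - 11 - 11 = 4 - 22 ≡ 5; y = λ·(11 - 5) - 21 ≡ 14. → (5, 14)
2A = (5, 14).
Next 2B:
Repeated addition: build up to 2B.
2B: tangent at (9, 11): λ = (3·9² + 20)/(2·11) ≡ 10/22. 22⁻¹ ≡ 22 (mod 23), so λ ≡ 10·22 ≡ 13.
  x = λ² - 9 - 9 = 169 - 18 ≡ 13; y = λ·(9 - 13) - 11 ≡ 6. → (13, 6)
2B = (13, 6).
Finally 2A + 2B:
(5, 14) + (13, 6). λ = (6 - 14)/(13 - 5) ≡ 15/8 mod 23. 8⁻¹ ≡ 3 (mod 23) since 8·3 = 24 ≡ 1, so λ ≡ 22.
  x = λ² - 5 - 13 = 484 - 18 ≡ 6; y = λ·(5 - 6) - 14 ≡ 10. → (6, 10)

(6, 10)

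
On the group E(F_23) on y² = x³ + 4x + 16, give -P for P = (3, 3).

(3, 20)

-(3, 3) = (3, -3 mod 23) = (3, 20).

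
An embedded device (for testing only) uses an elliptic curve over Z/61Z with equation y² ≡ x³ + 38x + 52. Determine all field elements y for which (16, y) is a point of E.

none

x³ + 38x + 52 = 4756 ≡ 59 (mod 61).
59 is a non-residue mod 61; no y exists.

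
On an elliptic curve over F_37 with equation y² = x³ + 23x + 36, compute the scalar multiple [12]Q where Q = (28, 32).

(9, 26)

Repeated addition: build up to 12Q.
2Q: tangent at (28, 32): λ = (3·28² + 23)/(2·32) ≡ 7/27. 27⁻¹ ≡ 11 (mod 37) since 27·11 = 297 ≡ 1, so λ ≡ 7·11 ≡ 3.
  x = λ² - 28 - 28 = 9 - 56 ≡ 27; y = λ·(28 - 27) - 32 ≡ 8. → (27, 8)
3Q: (27, 8) + (28, 32). λ = (32 - 8)/(28 - 27) ≡ 24/1 mod 37. 1⁻¹ ≡ 1 (mod 37) since 1·1 = 1 ≡ 1, so λ ≡ 24.
  x = λ² - 27 - 28 = 576 - 55 ≡ 3; y = λ·(27 - 3) - 8 ≡ 13. → (3, 13)
4Q: (3, 13) + (28, 32). λ = (32 - 13)/(28 - 3) ≡ 19/25 mod 37. 25⁻¹ ≡ 3 (mod 37), so λ ≡ 20.
  x = λ² - 3 - 28 = 400 - 31 ≡ 36; y = λ·(3 - 36) - 13 ≡ 30. → (36, 30)
5Q: (36, 30) + (28, 32). λ = (32 - 30)/(28 - 36) ≡ 2/29 mod 37. 29⁻¹ ≡ 23 (mod 37) since 29·23 = 667 ≡ 1, so λ ≡ 9.
  x = λ² - 36 - 28 = 81 - 64 ≡ 17; y = λ·(36 - 17) - 30 ≡ 30. → (17, 30)
6Q: (17, 30) + (28, 32). λ = (32 - 30)/(28 - 17) ≡ 2/11 mod 37. 11⁻¹ ≡ 27 (mod 37) since 11·27 = 297 ≡ 1, so λ ≡ 17.
  x = λ² - 17 - 28 = 289 - 45 ≡ 22; y = λ·(17 - 22) - 30 ≡ 33. → (22, 33)
7Q: (22, 33) + (28, 32). λ = (32 - 33)/(28 - 22) ≡ 36/6 mod 37. 6⁻¹ ≡ 31 (mod 37), so λ ≡ 6.
  x = λ² - 22 - 28 = 36 - 50 ≡ 23; y = λ·(22 - 23) - 33 ≡ 35. → (23, 35)
8Q: (23, 35) + (28, 32). λ = (32 - 35)/(28 - 23) ≡ 34/5 mod 37. 5⁻¹ ≡ 15 (mod 37), so λ ≡ 29.
  x = λ² - 23 - 28 = 841 - 51 ≡ 13; y = λ·(23 - 13) - 35 ≡ 33. → (13, 33)
9Q: (13, 33) + (28, 32). λ = (32 - 33)/(28 - 13) ≡ 36/15 mod 37. 15⁻¹ ≡ 5 (mod 37) since 15·5 = 75 ≡ 1, so λ ≡ 32.
  x = λ² - 13 - 28 = 1024 - 41 ≡ 21; y = λ·(13 - 21) - 33 ≡ 7. → (21, 7)
10Q: (21, 7) + (28, 32). λ = (32 - 7)/(28 - 21) ≡ 25/7 mod 37. 7⁻¹ ≡ 16 (mod 37), so λ ≡ 30.
  x = λ² - 21 - 28 = 900 - 49 ≡ 0; y = λ·(21 - 0) - 7 ≡ 31. → (0, 31)
11Q: (0, 31) + (28, 32). λ = (32 - 31)/(28 - 0) ≡ 1/28 mod 37. 28⁻¹ ≡ 4 (mod 37) since 28·4 = 112 ≡ 1, so λ ≡ 4.
  x = λ² - 0 - 28 = 16 - 28 ≡ 25; y = λ·(0 - 25) - 31 ≡ 17. → (25, 17)
12Q: (25, 17) + (28, 32). λ = (32 - 17)/(28 - 25) ≡ 15/3 mod 37. 3⁻¹ ≡ 25 (mod 37) since 3·25 = 75 ≡ 1, so λ ≡ 5.
  x = λ² - 25 - 28 = 25 - 53 ≡ 9; y = λ·(25 - 9) - 17 ≡ 26. → (9, 26)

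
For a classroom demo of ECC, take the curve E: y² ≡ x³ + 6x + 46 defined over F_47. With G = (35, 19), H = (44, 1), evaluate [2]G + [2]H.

(10, 42)

First 2G:
Repeated addition: build up to 2G.
2G: tangent at (35, 19): λ = (3·35² + 6)/(2·19) ≡ 15/38. 38⁻¹ ≡ 26 (mod 47), so λ ≡ 15·26 ≡ 14.
  x = λ² - 35 - 35 = 196 - 70 ≡ 32; y = λ·(35 - 32) - 19 ≡ 23. → (32, 23)
2G = (32, 23).
Next 2H:
Repeated addition: build up to 2H.
2H: tangent at (44, 1): λ = (3·44² + 6)/(2·1) ≡ 33/2. 2⁻¹ ≡ 24 (mod 47), so λ ≡ 33·24 ≡ 40.
  x = λ² - 44 - 44 = 1600 - 88 ≡ 8; y = λ·(44 - 8) - 1 ≡ 29. → (8, 29)
2H = (8, 29).
Finally 2G + 2H:
(32, 23) + (8, 29). λ = (29 - 23)/(8 - 32) ≡ 6/23 mod 47. 23⁻¹ ≡ 45 (mod 47), so λ ≡ 35.
  x = λ² - 32 - 8 = 1225 - 40 ≡ 10; y = λ·(32 - 10) - 23 ≡ 42. → (10, 42)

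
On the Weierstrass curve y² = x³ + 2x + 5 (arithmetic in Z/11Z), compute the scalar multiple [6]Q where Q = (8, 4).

Repeated addition: build up to 6Q.
2Q: tangent at (8, 4): λ = (3·8² + 2)/(2·4) ≡ 7/8. 8⁻¹ ≡ 7 (mod 11) since 8·7 = 56 ≡ 1, so λ ≡ 7·7 ≡ 5.
  x = λ² - 8 - 8 = 25 - 16 ≡ 9; y = λ·(8 - 9) - 4 ≡ 2. → (9, 2)
3Q: (9, 2) + (8, 4). λ = (4 - 2)/(8 - 9) ≡ 2/10 mod 11. 10⁻¹ ≡ 10 (mod 11), so λ ≡ 9.
  x = λ² - 9 - 8 = 81 - 17 ≡ 9; y = λ·(9 - 9) - 2 ≡ 9. → (9, 9)
4Q: (9, 9) + (8, 4). λ = (4 - 9)/(8 - 9) ≡ 6/10 mod 11. 10⁻¹ ≡ 10 (mod 11), so λ ≡ 5.
  x = λ² - 9 - 8 = 25 - 17 ≡ 8; y = λ·(9 - 8) - 9 ≡ 7. → (8, 7)
5Q: (8, 7) + (8, 4): same x and y₁ ≡ -y₂, so the sum is the point at infinity.
6Q: the point at infinity + (8, 4) = (8, 4) (identity).

(8, 4)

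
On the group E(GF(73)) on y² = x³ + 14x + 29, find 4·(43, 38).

(23, 53)

Write G = (43, 38).
Repeated addition: build up to 4G.
2G: tangent at (43, 38): λ = (3·43² + 14)/(2·38) ≡ 13/3. 3⁻¹ ≡ 49 (mod 73), so λ ≡ 13·49 ≡ 53.
  x = λ² - 43 - 43 = 2809 - 86 ≡ 22; y = λ·(43 - 22) - 38 ≡ 53. → (22, 53)
3G: (22, 53) + (43, 38). λ = (38 - 53)/(43 - 22) ≡ 58/21 mod 73. 21⁻¹ ≡ 7 (mod 73) since 21·7 = 147 ≡ 1, so λ ≡ 41.
  x = λ² - 22 - 43 = 1681 - 65 ≡ 10; y = λ·(22 - 10) - 53 ≡ 1. → (10, 1)
4G: (10, 1) + (43, 38). λ = (38 - 1)/(43 - 10) ≡ 37/33 mod 73. 33⁻¹ ≡ 31 (mod 73) since 33·31 = 1023 ≡ 1, so λ ≡ 52.
  x = λ² - 10 - 43 = 2704 - 53 ≡ 23; y = λ·(10 - 23) - 1 ≡ 53. → (23, 53)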